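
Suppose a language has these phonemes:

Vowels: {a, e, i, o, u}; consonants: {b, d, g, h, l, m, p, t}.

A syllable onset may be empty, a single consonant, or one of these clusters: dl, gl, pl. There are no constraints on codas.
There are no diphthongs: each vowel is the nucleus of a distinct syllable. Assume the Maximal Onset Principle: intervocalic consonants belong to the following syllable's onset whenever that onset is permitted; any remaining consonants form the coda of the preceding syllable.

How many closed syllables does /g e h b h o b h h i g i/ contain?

2

The vowels are e, o, i, i — 4 nuclei, so 4 syllables.
Between /e/ (V1) and /o/ (V2): /hbh/ splits as /hb/ + /h/ (/h/ is the longest suffix that is a licit onset).
Between /o/ (V2) and /i/ (V3): cluster /bhh/ — the longest permitted-onset suffix is /h/; onset = /h/, preceding coda = /bh/.
Between /i/ (V3) and /i/ (V4): /g/ is a single consonant, so it becomes the next onset.
Putting it together: gehb.hobh.hi.gi.
Classifying each syllable: /gehb/ (closed), /hobh/ (closed), /hi/ (open), /gi/ (open).
Closed syllables: 2.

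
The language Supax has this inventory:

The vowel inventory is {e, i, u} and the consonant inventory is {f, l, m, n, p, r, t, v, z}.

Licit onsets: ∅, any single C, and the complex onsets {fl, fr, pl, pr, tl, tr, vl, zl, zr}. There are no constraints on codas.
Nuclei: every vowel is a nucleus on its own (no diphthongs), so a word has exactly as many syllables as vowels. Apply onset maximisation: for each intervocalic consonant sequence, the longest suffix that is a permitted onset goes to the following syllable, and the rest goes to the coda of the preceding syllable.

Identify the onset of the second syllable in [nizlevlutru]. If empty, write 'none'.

zl

The vowels are i, e, u, u — 4 nuclei, so 4 syllables.
V1 /i/ – V2 /e/: cluster /zl/ — /zl/ is itself a permitted onset, so the whole cluster goes right; preceding coda = ∅.
V2 /e/ – V3 /u/: /vl/ — entire cluster is a permitted onset → onset /vl/, coda ∅.
V3 /u/ – V4 /u/: /tr/ — entire cluster is a permitted onset → onset /tr/, coda ∅.
Result: ni.zle.vlu.tru.
Syllable 2 is /zle/: onset /zl/, nucleus /e/, coda ∅.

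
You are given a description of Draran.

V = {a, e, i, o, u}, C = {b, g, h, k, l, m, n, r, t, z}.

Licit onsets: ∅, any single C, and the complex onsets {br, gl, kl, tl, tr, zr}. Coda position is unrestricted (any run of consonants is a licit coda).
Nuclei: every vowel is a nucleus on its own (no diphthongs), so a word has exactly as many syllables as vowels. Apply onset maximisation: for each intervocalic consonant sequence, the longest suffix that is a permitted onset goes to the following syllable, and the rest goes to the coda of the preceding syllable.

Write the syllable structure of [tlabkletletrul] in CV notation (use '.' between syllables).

Nuclei (vowels): a, e, e, u → 4 syllables.
V1 /a/ – V2 /e/: /bkl/ splits as /b/ + /kl/ (/kl/ is the longest suffix that is a licit onset).
V2 /e/ – V3 /e/: cluster /tl/ — /tl/ is itself a permitted onset, so the whole cluster goes right; preceding coda = ∅.
V3 /e/ – V4 /u/: cluster /tr/ — /tr/ is itself a permitted onset, so the whole cluster goes right; preceding coda = ∅.
So the parse is tlab.kle.tle.trul.
Mapping each syllable to C/V: /tlab/ → CCVC, /kle/ → CCV, /tle/ → CCV, /trul/ → CCVC.

CCVC.CCV.CCV.CCVC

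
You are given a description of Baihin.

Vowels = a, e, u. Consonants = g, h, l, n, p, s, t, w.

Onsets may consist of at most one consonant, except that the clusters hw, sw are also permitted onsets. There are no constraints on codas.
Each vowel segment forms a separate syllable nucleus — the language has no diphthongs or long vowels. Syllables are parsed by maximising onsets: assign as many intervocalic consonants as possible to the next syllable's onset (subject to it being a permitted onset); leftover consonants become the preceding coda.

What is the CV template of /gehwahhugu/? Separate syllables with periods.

CV.CCVC.CV.CV

The vowels are e, a, u, u — 4 nuclei, so 4 syllables.
σ1/σ2 boundary: /hw/ — entire cluster is a permitted onset → onset /hw/, coda ∅.
σ2/σ3 boundary: /hh/; trying suffixes from longest down, /h/ is the first permitted one, so coda /h/ | onset /h/.
σ3/σ4 boundary: /g/ → onset of the next syllable (single consonants are always licit onsets).
Result: ge.hwah.hu.gu.
Mapping each syllable to C/V: /ge/ → CV, /hwah/ → CCVC, /hu/ → CV, /gu/ → CV.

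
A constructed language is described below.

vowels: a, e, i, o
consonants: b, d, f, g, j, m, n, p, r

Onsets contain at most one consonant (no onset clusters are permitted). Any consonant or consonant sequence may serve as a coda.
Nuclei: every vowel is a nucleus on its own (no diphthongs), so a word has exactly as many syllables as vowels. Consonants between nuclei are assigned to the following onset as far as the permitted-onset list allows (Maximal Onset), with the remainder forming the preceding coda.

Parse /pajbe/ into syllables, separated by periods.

Vowels present: a, e; each is a nucleus, giving 2 syllables.
/a…e/ gap (V1→V2): /jb/; trying suffixes from longest down, /b/ is the first permitted one, so coda /j/ | onset /b/.

paj.be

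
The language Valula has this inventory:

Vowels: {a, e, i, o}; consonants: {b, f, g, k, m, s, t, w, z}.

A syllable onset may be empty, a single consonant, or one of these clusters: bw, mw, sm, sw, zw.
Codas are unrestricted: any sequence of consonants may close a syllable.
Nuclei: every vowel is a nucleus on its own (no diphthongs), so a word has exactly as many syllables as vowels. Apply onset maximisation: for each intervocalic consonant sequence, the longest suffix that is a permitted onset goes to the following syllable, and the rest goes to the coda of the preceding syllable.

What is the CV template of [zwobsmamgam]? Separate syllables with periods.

The vowels are o, a, a — 3 nuclei, so 3 syllables.
Between /o/ (V1) and /a/ (V2): /bsm/ splits as /b/ + /sm/ (/sm/ is the longest suffix that is a licit onset).
Between /a/ (V2) and /a/ (V3): cluster /mg/ — the longest permitted-onset suffix is /g/; onset = /g/, preceding coda = /m/.
Putting it together: zwob.smam.gam.
Mapping each syllable to C/V: /zwob/ → CCVC, /smam/ → CCVC, /gam/ → CVC.

CCVC.CCVC.CVC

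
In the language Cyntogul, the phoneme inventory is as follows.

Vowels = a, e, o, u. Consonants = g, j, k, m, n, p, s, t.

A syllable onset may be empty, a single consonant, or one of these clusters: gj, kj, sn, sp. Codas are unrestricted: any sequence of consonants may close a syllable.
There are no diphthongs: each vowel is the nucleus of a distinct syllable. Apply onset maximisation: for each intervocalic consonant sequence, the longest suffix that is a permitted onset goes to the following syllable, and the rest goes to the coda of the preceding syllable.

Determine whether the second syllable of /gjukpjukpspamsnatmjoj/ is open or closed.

The vowels are u, u, a, a, o — 5 nuclei, so 5 syllables.
/u…u/ gap (V1→V2): cluster /kpj/ — the longest permitted-onset suffix is /j/; onset = /j/, preceding coda = /kp/.
/u…a/ gap (V2→V3): cluster /kpsp/ — the longest permitted-onset suffix is /sp/; onset = /sp/, preceding coda = /kp/.
/a…a/ gap (V3→V4): /msn/; trying suffixes from longest down, /sn/ is the first permitted one, so coda /m/ | onset /sn/.
/a…o/ gap (V4→V5): cluster /tmj/ — the longest permitted-onset suffix is /j/; onset = /j/, preceding coda = /tm/.
Syllabification: gjukp.jukp.spam.snatm.joj.
Syllable 2 is /jukp/ with coda /kp/, so it is closed.

closed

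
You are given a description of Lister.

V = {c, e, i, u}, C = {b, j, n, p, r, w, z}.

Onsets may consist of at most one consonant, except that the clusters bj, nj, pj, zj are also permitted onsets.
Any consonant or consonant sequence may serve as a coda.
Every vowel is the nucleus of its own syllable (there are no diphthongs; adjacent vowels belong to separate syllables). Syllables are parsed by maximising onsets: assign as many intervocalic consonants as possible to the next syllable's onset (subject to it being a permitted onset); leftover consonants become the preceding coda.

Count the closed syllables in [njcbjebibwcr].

Nuclei (vowels): c, e, i, c → 4 syllables.
Between /c/ (V1) and /e/ (V2): cluster /bj/ — /bj/ is itself a permitted onset, so the whole cluster goes right; preceding coda = ∅.
Between /e/ (V2) and /i/ (V3): just /b/ — single C goes to the following onset.
Between /i/ (V3) and /c/ (V4): /bw/ splits as /b/ + /w/ (/w/ is the longest suffix that is a licit onset).
Putting it together: njc.bje.bib.wcr.
Classifying each syllable: /njc/ (open), /bje/ (open), /bib/ (closed), /wcr/ (closed).
Closed syllables: 2.

2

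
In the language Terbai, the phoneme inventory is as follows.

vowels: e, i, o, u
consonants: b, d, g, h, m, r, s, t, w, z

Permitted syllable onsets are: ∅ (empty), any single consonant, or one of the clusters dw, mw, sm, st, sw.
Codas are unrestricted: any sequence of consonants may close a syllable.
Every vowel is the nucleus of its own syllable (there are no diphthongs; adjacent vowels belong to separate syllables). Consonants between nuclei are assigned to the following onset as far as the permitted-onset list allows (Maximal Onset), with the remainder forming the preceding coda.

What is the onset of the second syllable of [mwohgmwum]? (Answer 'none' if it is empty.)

Nuclei (vowels): o, u → 2 syllables.
/o…u/ gap (V1→V2): /hgmw/; trying suffixes from longest down, /mw/ is the first permitted one, so coda /hg/ | onset /mw/.
So the parse is mwohg.mwum.
Syllable 2 is /mwum/: onset /mw/, nucleus /u/, coda /m/.

mw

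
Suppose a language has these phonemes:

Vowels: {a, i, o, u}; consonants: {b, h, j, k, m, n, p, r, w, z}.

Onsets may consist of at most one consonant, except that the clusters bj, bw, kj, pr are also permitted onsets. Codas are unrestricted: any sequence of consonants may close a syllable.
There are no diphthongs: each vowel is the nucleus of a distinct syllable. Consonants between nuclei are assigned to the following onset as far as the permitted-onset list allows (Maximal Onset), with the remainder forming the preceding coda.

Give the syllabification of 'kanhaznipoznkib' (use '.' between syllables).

kan.haz.ni.pozn.kib

Nuclei (vowels): a, a, i, o, i → 5 syllables.
Between /a/ (V1) and /a/ (V2): /nh/ splits as /n/ + /h/ (/h/ is the longest suffix that is a licit onset).
Between /a/ (V2) and /i/ (V3): cluster /zn/ — the longest permitted-onset suffix is /n/; onset = /n/, preceding coda = /z/.
Between /i/ (V3) and /o/ (V4): just /p/ — single C goes to the following onset.
Between /o/ (V4) and /i/ (V5): cluster /znk/ — the longest permitted-onset suffix is /k/; onset = /k/, preceding coda = /zn/.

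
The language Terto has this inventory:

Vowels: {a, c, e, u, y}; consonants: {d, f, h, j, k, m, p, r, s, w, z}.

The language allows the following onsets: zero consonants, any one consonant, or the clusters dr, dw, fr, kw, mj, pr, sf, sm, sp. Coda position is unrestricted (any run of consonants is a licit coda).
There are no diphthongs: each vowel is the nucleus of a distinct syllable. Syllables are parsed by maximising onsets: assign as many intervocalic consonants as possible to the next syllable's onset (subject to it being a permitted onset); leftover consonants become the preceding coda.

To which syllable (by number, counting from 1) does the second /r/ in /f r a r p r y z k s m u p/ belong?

Nuclei (vowels): a, y, u → 3 syllables.
V1 /a/ – V2 /y/: cluster /rpr/ — the longest permitted-onset suffix is /pr/; onset = /pr/, preceding coda = /r/.
V2 /y/ – V3 /u/: /zksm/; trying suffixes from longest down, /sm/ is the first permitted one, so coda /zk/ | onset /sm/.
So the parse is frar.pryzk.smup.
The second /r/ is in the coda of syllable 1 (/frar/).

1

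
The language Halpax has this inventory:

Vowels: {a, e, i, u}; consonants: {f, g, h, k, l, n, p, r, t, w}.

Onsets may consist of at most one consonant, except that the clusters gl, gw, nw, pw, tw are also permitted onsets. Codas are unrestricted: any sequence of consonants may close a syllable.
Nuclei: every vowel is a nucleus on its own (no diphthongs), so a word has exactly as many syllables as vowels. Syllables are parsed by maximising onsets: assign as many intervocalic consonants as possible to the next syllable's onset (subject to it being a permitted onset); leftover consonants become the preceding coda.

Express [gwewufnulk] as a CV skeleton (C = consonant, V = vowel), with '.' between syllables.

Nuclei (vowels): e, u, u → 3 syllables.
σ1/σ2 boundary: just /w/ — single C goes to the following onset.
σ2/σ3 boundary: /fn/ splits as /f/ + /n/ (/n/ is the longest suffix that is a licit onset).
Result: gwe.wuf.nulk.
Mapping each syllable to C/V: /gwe/ → CCV, /wuf/ → CVC, /nulk/ → CVCC.

CCV.CVC.CVCC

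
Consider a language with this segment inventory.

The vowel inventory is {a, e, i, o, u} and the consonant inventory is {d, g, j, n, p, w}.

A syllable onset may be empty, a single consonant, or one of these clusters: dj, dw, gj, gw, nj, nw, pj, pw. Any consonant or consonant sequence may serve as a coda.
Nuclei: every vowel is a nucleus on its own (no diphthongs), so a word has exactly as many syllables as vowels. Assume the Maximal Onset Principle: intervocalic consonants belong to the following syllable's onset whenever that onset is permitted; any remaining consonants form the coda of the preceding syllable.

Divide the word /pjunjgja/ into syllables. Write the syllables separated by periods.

Vowels present: u, a; each is a nucleus, giving 2 syllables.
/u…a/ gap (V1→V2): /njgj/ — longest licit onset from the right is /gj/, leaving /nj/ as coda.

pjunj.gja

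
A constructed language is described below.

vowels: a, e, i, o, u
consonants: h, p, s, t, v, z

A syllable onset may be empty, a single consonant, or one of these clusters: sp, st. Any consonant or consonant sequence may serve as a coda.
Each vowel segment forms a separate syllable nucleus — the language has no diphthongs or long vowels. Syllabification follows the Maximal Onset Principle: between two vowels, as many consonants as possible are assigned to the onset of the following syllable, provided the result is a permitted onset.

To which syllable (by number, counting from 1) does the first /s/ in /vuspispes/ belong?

2

Vowels present: u, i, e; each is a nucleus, giving 3 syllables.
/u…i/ gap (V1→V2): /sp/ — entire cluster is a permitted onset → onset /sp/, coda ∅.
/i…e/ gap (V2→V3): /sp/ is a licit onset in full, so it all attaches to the next syllable.
Syllabification: vu.spi.spes.
The first /s/ is in the onset of syllable 2 (/spi/).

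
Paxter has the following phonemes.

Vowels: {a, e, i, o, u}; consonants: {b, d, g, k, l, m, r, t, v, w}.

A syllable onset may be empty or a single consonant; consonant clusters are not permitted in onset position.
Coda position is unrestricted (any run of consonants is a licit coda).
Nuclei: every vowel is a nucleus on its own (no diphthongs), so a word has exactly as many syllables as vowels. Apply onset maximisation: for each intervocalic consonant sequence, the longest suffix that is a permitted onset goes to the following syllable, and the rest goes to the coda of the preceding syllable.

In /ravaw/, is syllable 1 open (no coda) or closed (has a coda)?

open

Vowels present: a, a; each is a nucleus, giving 2 syllables.
V1 /a/ – V2 /a/: /v/ → onset of the next syllable (single consonants are always licit onsets).
Syllabification: ra.vaw.
Syllable 1 is /ra/; it ends in its nucleus with no coda, so it is open.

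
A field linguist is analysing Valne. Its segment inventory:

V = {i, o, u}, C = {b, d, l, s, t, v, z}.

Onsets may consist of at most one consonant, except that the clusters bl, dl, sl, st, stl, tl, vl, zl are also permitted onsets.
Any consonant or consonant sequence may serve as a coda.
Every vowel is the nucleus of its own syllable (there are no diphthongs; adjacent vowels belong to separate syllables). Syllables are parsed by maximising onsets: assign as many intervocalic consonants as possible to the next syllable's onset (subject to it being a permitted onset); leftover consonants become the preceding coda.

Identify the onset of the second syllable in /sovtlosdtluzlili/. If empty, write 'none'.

tl

Vowels present: o, o, u, i, i; each is a nucleus, giving 5 syllables.
V1 /o/ – V2 /o/: /vtl/; trying suffixes from longest down, /tl/ is the first permitted one, so coda /v/ | onset /tl/.
V2 /o/ – V3 /u/: /sdtl/ — longest licit onset from the right is /tl/, leaving /sd/ as coda.
V3 /u/ – V4 /i/: /zl/ is a licit onset in full, so it all attaches to the next syllable.
V4 /i/ – V5 /i/: just /l/ — single C goes to the following onset.
Syllabification: sov.tlosd.tlu.zli.li.
Syllable 2 is /tlosd/: onset /tl/, nucleus /o/, coda /sd/.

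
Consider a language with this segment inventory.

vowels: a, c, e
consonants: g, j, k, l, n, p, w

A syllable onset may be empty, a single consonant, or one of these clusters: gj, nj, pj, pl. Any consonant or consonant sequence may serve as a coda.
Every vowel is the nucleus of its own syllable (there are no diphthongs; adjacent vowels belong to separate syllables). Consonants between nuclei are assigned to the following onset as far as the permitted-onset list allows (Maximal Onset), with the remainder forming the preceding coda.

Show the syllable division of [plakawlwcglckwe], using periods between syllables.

pla.kawl.wcg.lck.we

Nuclei (vowels): a, a, c, c, e → 5 syllables.
V1 /a/ – V2 /a/: /k/ → onset of the next syllable (single consonants are always licit onsets).
V2 /a/ – V3 /c/: /wlw/ splits as /wl/ + /w/ (/w/ is the longest suffix that is a licit onset).
V3 /c/ – V4 /c/: /gl/ splits as /g/ + /l/ (/l/ is the longest suffix that is a licit onset).
V4 /c/ – V5 /e/: /kw/ — longest licit onset from the right is /w/, leaving /k/ as coda.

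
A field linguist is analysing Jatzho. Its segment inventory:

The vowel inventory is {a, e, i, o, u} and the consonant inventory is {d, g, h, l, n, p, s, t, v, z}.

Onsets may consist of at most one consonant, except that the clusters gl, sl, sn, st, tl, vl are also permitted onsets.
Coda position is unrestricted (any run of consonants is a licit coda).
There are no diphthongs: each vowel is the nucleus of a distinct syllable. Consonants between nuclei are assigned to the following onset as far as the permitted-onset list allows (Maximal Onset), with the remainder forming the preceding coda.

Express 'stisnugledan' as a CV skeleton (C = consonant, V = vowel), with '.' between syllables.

CCV.CCV.CCV.CVC

Vowels present: i, u, e, a; each is a nucleus, giving 4 syllables.
V1 /i/ – V2 /u/: cluster /sn/ — /sn/ is itself a permitted onset, so the whole cluster goes right; preceding coda = ∅.
V2 /u/ – V3 /e/: /gl/ is a licit onset in full, so it all attaches to the next syllable.
V3 /e/ – V4 /a/: /d/ → onset of the next syllable (single consonants are always licit onsets).
So the parse is sti.snu.gle.dan.
Mapping each syllable to C/V: /sti/ → CCV, /snu/ → CCV, /gle/ → CCV, /dan/ → CVC.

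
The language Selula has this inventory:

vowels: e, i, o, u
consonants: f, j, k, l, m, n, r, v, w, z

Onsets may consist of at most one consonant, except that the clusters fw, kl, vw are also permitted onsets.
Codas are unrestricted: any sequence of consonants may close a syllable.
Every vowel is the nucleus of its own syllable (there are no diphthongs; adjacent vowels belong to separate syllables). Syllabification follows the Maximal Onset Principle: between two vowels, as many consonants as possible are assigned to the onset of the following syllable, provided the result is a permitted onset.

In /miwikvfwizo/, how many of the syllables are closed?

Vowels present: i, i, i, o; each is a nucleus, giving 4 syllables.
/i…i/ gap (V1→V2): just /w/ — single C goes to the following onset.
/i…i/ gap (V2→V3): /kvfw/ — longest licit onset from the right is /fw/, leaving /kv/ as coda.
/i…o/ gap (V3→V4): /z/ is a single consonant, so it becomes the next onset.
Result: mi.wikv.fwi.zo.
Classifying each syllable: /mi/ (open), /wikv/ (closed), /fwi/ (open), /zo/ (open).
Closed syllables: 1.

1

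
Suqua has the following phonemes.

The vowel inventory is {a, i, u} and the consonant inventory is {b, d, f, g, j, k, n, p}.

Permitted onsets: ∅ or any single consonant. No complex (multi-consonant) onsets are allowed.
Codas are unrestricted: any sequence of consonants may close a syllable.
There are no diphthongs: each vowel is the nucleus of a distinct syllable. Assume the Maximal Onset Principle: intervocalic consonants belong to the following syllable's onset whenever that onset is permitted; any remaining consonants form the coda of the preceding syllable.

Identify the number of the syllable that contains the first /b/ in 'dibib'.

The vowels are i, i — 2 nuclei, so 2 syllables.
σ1/σ2 boundary: /b/ is a single consonant, so it becomes the next onset.
Result: di.bib.
The first /b/ is in the onset of syllable 2 (/bib/).

2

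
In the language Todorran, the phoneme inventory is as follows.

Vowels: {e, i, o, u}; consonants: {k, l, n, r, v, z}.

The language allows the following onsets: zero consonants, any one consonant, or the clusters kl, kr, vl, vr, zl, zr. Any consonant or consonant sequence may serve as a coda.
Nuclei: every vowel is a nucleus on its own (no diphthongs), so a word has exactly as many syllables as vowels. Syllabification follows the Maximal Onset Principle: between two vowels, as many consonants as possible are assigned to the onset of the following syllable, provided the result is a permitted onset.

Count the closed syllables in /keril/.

1

Vowels present: e, i; each is a nucleus, giving 2 syllables.
/e…i/ gap (V1→V2): /r/ → onset of the next syllable (single consonants are always licit onsets).
Result: ke.ril.
Classifying each syllable: /ke/ (open), /ril/ (closed).
Closed syllables: 1.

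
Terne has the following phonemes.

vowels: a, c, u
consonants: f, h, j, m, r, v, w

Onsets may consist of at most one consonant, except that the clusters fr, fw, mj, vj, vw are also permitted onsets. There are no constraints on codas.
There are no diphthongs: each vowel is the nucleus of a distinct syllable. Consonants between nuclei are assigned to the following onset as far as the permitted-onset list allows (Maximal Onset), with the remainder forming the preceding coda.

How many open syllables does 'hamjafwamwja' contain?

Vowels present: a, a, a, a; each is a nucleus, giving 4 syllables.
V1 /a/ – V2 /a/: /mj/ is a licit onset in full, so it all attaches to the next syllable.
V2 /a/ – V3 /a/: cluster /fw/ — /fw/ is itself a permitted onset, so the whole cluster goes right; preceding coda = ∅.
V3 /a/ – V4 /a/: /mwj/ — longest licit onset from the right is /j/, leaving /mw/ as coda.
Syllabification: ha.mja.fwamw.ja.
Classifying each syllable: /ha/ (open), /mja/ (open), /fwamw/ (closed), /ja/ (open).
Open syllables: 3.

3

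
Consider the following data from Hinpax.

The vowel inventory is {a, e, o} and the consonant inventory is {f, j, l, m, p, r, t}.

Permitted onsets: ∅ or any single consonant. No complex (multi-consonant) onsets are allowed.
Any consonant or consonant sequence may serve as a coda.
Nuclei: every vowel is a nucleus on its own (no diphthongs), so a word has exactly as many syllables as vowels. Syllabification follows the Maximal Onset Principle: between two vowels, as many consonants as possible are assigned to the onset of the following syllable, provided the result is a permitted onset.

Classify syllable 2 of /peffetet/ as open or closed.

Nuclei (vowels): e, e, e → 3 syllables.
σ1/σ2 boundary: cluster /ff/ — the longest permitted-onset suffix is /f/; onset = /f/, preceding coda = /f/.
σ2/σ3 boundary: /t/ is a single consonant, so it becomes the next onset.
Syllabification: pef.fe.tet.
Syllable 2 is /fe/; it ends in its nucleus with no coda, so it is open.

open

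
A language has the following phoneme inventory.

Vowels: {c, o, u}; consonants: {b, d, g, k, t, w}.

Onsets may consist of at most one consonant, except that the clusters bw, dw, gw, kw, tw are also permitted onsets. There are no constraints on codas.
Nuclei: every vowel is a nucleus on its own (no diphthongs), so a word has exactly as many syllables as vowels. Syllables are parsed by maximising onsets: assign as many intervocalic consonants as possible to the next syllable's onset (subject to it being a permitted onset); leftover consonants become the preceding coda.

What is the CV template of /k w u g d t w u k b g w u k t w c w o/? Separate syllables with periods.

CCVCC.CCVCC.CCVC.CCV.CV

Vowels present: u, u, u, c, o; each is a nucleus, giving 5 syllables.
V1 /u/ – V2 /u/: /gdtw/; trying suffixes from longest down, /tw/ is the first permitted one, so coda /gd/ | onset /tw/.
V2 /u/ – V3 /u/: /kbgw/ — longest licit onset from the right is /gw/, leaving /kb/ as coda.
V3 /u/ – V4 /c/: /ktw/; trying suffixes from longest down, /tw/ is the first permitted one, so coda /k/ | onset /tw/.
V4 /c/ – V5 /o/: /w/ → onset of the next syllable (single consonants are always licit onsets).
So the parse is kwugd.twukb.gwuk.twc.wo.
Mapping each syllable to C/V: /kwugd/ → CCVCC, /twukb/ → CCVCC, /gwuk/ → CCVC, /twc/ → CCV, /wo/ → CV.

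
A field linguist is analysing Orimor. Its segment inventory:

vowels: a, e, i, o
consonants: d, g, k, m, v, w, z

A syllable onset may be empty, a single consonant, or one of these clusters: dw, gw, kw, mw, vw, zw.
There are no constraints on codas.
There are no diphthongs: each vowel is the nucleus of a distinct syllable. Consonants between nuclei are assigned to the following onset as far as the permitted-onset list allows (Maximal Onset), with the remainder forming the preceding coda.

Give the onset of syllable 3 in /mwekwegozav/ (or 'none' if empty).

g

Nuclei (vowels): e, e, o, a → 4 syllables.
/e…e/ gap (V1→V2): cluster /kw/ — /kw/ is itself a permitted onset, so the whole cluster goes right; preceding coda = ∅.
/e…o/ gap (V2→V3): just /g/ — single C goes to the following onset.
/o…a/ gap (V3→V4): just /z/ — single C goes to the following onset.
Syllabification: mwe.kwe.go.zav.
Syllable 3 is /go/: onset /g/, nucleus /o/, coda ∅.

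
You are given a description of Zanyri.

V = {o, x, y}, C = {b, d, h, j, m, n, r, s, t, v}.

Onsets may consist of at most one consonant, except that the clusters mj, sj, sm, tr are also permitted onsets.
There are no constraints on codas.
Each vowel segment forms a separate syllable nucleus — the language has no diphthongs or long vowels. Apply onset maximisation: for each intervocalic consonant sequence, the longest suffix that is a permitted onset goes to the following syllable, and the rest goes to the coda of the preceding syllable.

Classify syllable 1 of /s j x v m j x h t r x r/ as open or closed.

closed

The vowels are x, x, x — 3 nuclei, so 3 syllables.
σ1/σ2 boundary: /vmj/ splits as /v/ + /mj/ (/mj/ is the longest suffix that is a licit onset).
σ2/σ3 boundary: cluster /htr/ — the longest permitted-onset suffix is /tr/; onset = /tr/, preceding coda = /h/.
Putting it together: sjxv.mjxh.trxr.
Syllable 1 is /sjxv/ with coda /v/, so it is closed.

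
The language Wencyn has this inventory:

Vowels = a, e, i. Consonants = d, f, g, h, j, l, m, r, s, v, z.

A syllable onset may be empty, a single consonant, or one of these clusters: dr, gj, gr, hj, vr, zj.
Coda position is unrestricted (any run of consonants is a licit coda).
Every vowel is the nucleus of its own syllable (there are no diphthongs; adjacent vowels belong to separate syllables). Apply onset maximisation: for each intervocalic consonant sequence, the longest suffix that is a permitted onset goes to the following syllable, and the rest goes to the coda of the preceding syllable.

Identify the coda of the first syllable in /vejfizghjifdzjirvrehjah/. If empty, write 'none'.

Vowels present: e, i, i, i, e, a; each is a nucleus, giving 6 syllables.
σ1/σ2 boundary: /jf/; trying suffixes from longest down, /f/ is the first permitted one, so coda /j/ | onset /f/.
σ2/σ3 boundary: /zghj/; trying suffixes from longest down, /hj/ is the first permitted one, so coda /zg/ | onset /hj/.
σ3/σ4 boundary: /fdzj/; trying suffixes from longest down, /zj/ is the first permitted one, so coda /fd/ | onset /zj/.
σ4/σ5 boundary: cluster /rvr/ — the longest permitted-onset suffix is /vr/; onset = /vr/, preceding coda = /r/.
σ5/σ6 boundary: cluster /hj/ — /hj/ is itself a permitted onset, so the whole cluster goes right; preceding coda = ∅.
Result: vej.fizg.hjifd.zjir.vre.hjah.
Syllable 1 is /vej/: onset /v/, nucleus /e/, coda /j/.

j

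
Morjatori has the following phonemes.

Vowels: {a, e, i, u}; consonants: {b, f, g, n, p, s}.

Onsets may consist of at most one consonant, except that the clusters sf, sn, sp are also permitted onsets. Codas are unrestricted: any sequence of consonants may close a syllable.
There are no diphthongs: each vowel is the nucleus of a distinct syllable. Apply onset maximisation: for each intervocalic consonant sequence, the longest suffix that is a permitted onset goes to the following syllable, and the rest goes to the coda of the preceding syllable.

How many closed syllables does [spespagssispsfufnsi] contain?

3

Vowels present: e, a, i, u, i; each is a nucleus, giving 5 syllables.
σ1/σ2 boundary: /sp/ — entire cluster is a permitted onset → onset /sp/, coda ∅.
σ2/σ3 boundary: cluster /gss/ — the longest permitted-onset suffix is /s/; onset = /s/, preceding coda = /gs/.
σ3/σ4 boundary: /spsf/ — longest licit onset from the right is /sf/, leaving /sp/ as coda.
σ4/σ5 boundary: /fns/ — longest licit onset from the right is /s/, leaving /fn/ as coda.
Result: spe.spags.sisp.sfufn.si.
Classifying each syllable: /spe/ (open), /spags/ (closed), /sisp/ (closed), /sfufn/ (closed), /si/ (open).
Closed syllables: 3.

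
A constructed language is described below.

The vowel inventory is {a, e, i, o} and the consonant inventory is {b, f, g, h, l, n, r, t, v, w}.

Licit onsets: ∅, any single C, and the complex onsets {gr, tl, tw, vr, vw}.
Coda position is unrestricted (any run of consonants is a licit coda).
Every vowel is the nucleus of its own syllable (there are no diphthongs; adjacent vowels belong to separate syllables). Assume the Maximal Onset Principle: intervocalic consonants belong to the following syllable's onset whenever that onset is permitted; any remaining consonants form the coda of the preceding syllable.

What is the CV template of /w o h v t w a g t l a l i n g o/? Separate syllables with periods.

The vowels are o, a, a, i, o — 5 nuclei, so 5 syllables.
V1 /o/ – V2 /a/: /hvtw/; trying suffixes from longest down, /tw/ is the first permitted one, so coda /hv/ | onset /tw/.
V2 /a/ – V3 /a/: cluster /gtl/ — the longest permitted-onset suffix is /tl/; onset = /tl/, preceding coda = /g/.
V3 /a/ – V4 /i/: /l/ → onset of the next syllable (single consonants are always licit onsets).
V4 /i/ – V5 /o/: /ng/ — longest licit onset from the right is /g/, leaving /n/ as coda.
Putting it together: wohv.twag.tla.lin.go.
Mapping each syllable to C/V: /wohv/ → CVCC, /twag/ → CCVC, /tla/ → CCV, /lin/ → CVC, /go/ → CV.

CVCC.CCVC.CCV.CVC.CV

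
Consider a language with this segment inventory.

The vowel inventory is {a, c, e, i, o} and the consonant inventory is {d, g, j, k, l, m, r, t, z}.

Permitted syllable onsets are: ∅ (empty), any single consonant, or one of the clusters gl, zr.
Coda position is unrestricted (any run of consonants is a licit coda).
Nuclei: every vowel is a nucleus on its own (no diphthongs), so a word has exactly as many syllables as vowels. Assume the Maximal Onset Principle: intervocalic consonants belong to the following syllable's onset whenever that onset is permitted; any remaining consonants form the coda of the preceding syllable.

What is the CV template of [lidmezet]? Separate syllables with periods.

The vowels are i, e, e — 3 nuclei, so 3 syllables.
Between /i/ (V1) and /e/ (V2): /dm/ splits as /d/ + /m/ (/m/ is the longest suffix that is a licit onset).
Between /e/ (V2) and /e/ (V3): /z/ → onset of the next syllable (single consonants are always licit onsets).
Syllabification: lid.me.zet.
Mapping each syllable to C/V: /lid/ → CVC, /me/ → CV, /zet/ → CVC.

CVC.CV.CVC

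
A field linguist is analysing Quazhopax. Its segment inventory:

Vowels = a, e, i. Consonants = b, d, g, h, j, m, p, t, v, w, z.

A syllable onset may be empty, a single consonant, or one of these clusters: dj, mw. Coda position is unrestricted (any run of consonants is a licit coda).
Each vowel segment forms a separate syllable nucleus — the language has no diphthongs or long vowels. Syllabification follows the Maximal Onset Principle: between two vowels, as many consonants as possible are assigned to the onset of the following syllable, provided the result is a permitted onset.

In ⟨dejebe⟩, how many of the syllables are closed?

0

Vowels present: e, e, e; each is a nucleus, giving 3 syllables.
σ1/σ2 boundary: /j/ is a single consonant, so it becomes the next onset.
σ2/σ3 boundary: /b/ → onset of the next syllable (single consonants are always licit onsets).
Putting it together: de.je.be.
Classifying each syllable: /de/ (open), /je/ (open), /be/ (open).
Closed syllables: 0.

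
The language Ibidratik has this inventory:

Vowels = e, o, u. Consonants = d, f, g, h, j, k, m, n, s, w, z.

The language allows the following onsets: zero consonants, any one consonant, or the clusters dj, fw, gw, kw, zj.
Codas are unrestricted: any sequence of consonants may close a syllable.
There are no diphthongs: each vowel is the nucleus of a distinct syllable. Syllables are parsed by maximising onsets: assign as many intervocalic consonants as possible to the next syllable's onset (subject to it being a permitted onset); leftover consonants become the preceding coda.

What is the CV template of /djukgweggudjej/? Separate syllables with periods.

The vowels are u, e, u, e — 4 nuclei, so 4 syllables.
σ1/σ2 boundary: /kgw/ — longest licit onset from the right is /gw/, leaving /k/ as coda.
σ2/σ3 boundary: /gg/; trying suffixes from longest down, /g/ is the first permitted one, so coda /g/ | onset /g/.
σ3/σ4 boundary: /dj/ — entire cluster is a permitted onset → onset /dj/, coda ∅.
Result: djuk.gweg.gu.djej.
Mapping each syllable to C/V: /djuk/ → CCVC, /gweg/ → CCVC, /gu/ → CV, /djej/ → CCVC.

CCVC.CCVC.CV.CCVC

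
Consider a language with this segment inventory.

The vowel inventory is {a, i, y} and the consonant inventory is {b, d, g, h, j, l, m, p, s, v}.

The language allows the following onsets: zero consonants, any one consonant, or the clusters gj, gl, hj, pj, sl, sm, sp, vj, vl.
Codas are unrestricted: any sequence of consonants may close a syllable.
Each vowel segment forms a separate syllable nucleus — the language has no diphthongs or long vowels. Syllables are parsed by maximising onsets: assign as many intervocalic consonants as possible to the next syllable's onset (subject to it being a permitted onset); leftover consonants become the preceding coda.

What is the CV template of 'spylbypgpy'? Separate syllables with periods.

CCVC.CVCC.CV

Vowels present: y, y, y; each is a nucleus, giving 3 syllables.
σ1/σ2 boundary: /lb/ splits as /l/ + /b/ (/b/ is the longest suffix that is a licit onset).
σ2/σ3 boundary: /pgp/; trying suffixes from longest down, /p/ is the first permitted one, so coda /pg/ | onset /p/.
Putting it together: spyl.bypg.py.
Mapping each syllable to C/V: /spyl/ → CCVC, /bypg/ → CVCC, /py/ → CV.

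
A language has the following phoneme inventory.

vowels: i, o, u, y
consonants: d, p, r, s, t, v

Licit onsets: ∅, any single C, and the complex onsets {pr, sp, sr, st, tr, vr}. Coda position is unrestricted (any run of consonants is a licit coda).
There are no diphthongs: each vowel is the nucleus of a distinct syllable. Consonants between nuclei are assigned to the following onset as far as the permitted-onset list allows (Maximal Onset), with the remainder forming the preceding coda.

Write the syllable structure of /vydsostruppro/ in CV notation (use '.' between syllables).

Nuclei (vowels): y, o, u, o → 4 syllables.
V1 /y/ – V2 /o/: /ds/ — longest licit onset from the right is /s/, leaving /d/ as coda.
V2 /o/ – V3 /u/: cluster /str/ — the longest permitted-onset suffix is /tr/; onset = /tr/, preceding coda = /s/.
V3 /u/ – V4 /o/: /ppr/; trying suffixes from longest down, /pr/ is the first permitted one, so coda /p/ | onset /pr/.
Result: vyd.sos.trup.pro.
Mapping each syllable to C/V: /vyd/ → CVC, /sos/ → CVC, /trup/ → CCVC, /pro/ → CCV.

CVC.CVC.CCVC.CCV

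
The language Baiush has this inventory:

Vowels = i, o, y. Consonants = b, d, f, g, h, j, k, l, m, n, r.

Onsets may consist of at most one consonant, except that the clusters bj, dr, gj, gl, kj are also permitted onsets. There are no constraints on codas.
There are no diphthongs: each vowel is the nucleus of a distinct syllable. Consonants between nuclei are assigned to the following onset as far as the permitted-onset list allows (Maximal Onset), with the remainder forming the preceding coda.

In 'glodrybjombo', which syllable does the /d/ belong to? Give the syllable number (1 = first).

Vowels present: o, y, o, o; each is a nucleus, giving 4 syllables.
/o…y/ gap (V1→V2): /dr/ is a licit onset in full, so it all attaches to the next syllable.
/y…o/ gap (V2→V3): cluster /bj/ — /bj/ is itself a permitted onset, so the whole cluster goes right; preceding coda = ∅.
/o…o/ gap (V3→V4): /mb/ splits as /m/ + /b/ (/b/ is the longest suffix that is a licit onset).
Syllabification: glo.dry.bjom.bo.
The /d/ is in the onset of syllable 2 (/dry/).

2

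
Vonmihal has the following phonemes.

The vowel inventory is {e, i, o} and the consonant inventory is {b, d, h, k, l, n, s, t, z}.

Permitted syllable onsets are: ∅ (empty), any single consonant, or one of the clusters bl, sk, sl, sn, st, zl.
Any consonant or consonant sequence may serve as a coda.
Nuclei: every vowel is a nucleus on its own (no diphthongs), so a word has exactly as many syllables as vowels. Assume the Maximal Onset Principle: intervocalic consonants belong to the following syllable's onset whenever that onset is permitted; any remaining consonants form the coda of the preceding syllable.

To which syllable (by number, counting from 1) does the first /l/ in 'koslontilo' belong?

Nuclei (vowels): o, o, i, o → 4 syllables.
V1 /o/ – V2 /o/: cluster /sl/ — /sl/ is itself a permitted onset, so the whole cluster goes right; preceding coda = ∅.
V2 /o/ – V3 /i/: /nt/; trying suffixes from longest down, /t/ is the first permitted one, so coda /n/ | onset /t/.
V3 /i/ – V4 /o/: /l/ is a single consonant, so it becomes the next onset.
Putting it together: ko.slon.ti.lo.
The first /l/ is in the onset of syllable 2 (/slon/).

2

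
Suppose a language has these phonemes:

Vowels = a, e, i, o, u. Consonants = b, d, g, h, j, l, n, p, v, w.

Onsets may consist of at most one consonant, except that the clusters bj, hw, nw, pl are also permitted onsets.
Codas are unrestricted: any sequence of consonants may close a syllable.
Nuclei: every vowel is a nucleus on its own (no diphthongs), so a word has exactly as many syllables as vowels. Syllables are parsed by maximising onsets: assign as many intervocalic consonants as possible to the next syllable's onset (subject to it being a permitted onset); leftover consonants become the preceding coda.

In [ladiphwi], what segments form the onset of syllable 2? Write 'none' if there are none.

d

Vowels present: a, i, i; each is a nucleus, giving 3 syllables.
/a…i/ gap (V1→V2): /d/ is a single consonant, so it becomes the next onset.
/i…i/ gap (V2→V3): cluster /phw/ — the longest permitted-onset suffix is /hw/; onset = /hw/, preceding coda = /p/.
So the parse is la.dip.hwi.
Syllable 2 is /dip/: onset /d/, nucleus /i/, coda /p/.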